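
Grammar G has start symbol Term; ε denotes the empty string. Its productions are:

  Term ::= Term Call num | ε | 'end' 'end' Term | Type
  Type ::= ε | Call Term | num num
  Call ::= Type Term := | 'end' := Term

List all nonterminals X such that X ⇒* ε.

{ Term, Type }

Directly nullable (have an ε-production): Term, Type.
No other nonterminal has a production whose RHS symbols are all nullable.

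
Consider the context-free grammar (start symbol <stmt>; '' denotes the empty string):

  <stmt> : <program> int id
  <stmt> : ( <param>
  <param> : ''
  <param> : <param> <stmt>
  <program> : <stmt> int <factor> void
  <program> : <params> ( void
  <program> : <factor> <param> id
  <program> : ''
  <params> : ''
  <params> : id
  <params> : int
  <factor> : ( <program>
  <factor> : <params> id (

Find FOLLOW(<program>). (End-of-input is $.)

In <stmt> : <program> int id: add FIRST(int id) = { int }.
In <factor> : ( <program>: <program> is at the end, add FOLLOW(<factor>) = { (, id, int, void }.
Union: FOLLOW(<program>) = { (, id, int, void }.

{ (, id, int, void }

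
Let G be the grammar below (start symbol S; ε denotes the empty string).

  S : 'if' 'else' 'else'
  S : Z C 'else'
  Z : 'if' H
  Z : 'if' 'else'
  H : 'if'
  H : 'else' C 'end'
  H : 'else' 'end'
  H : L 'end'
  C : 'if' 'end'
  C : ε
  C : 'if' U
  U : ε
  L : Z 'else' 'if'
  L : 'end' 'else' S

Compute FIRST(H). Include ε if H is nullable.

{ 'else', 'end', 'if' }

H : 'if' contributes {'if'}.
H : 'else' C 'end' contributes {'else'}.
H : 'else' 'end' contributes {'else'}.
From H : L 'end': add FIRST(L) = { 'end', 'if' }.
Union: FIRST(H) = { 'else', 'end', 'if' }.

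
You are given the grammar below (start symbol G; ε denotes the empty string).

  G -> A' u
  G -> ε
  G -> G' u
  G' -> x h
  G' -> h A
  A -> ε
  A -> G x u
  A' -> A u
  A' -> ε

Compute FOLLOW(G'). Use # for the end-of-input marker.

{ u }

In G -> G' u: add FIRST(u) = { u }.
Union: FOLLOW(G') = { u }.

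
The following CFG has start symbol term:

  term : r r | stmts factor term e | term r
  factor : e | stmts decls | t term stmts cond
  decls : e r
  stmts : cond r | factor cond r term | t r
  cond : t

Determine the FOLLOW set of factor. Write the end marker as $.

In term : stmts factor term e: add FIRST(term e) = { e, r, t }.
In stmts : factor cond r term: add FIRST(cond r term) = { t }.
Union: FOLLOW(factor) = { e, r, t }.

{ e, r, t }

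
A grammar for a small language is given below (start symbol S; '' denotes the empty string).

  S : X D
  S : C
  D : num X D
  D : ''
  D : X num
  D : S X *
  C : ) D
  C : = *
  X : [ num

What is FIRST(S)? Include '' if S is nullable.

{ ), =, [ }

From S : X D: add FIRST(X) = { [ }.
From S : C: add FIRST(C) = { ), = }.
Union: FIRST(S) = { ), =, [ }.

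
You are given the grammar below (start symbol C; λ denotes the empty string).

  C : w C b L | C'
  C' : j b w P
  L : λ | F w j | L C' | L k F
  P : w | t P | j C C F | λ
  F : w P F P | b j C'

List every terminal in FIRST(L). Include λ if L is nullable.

L : λ contributes λ.
From L : F w j: add FIRST(F) = { b, w }.
From L : L C': L nullable, take FIRST(L) ∪ FIRST(C') = { b, j, k, w }.
From L : L k F: L nullable, take FIRST(L) ∪ {k} = { b, j, k, w }.
Union: FIRST(L) = { b, j, k, w, λ }.

{ b, j, k, w, λ }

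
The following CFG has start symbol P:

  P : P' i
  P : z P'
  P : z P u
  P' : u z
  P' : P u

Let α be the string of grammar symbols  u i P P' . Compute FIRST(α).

u is a terminal; add {u} and stop.

{ u }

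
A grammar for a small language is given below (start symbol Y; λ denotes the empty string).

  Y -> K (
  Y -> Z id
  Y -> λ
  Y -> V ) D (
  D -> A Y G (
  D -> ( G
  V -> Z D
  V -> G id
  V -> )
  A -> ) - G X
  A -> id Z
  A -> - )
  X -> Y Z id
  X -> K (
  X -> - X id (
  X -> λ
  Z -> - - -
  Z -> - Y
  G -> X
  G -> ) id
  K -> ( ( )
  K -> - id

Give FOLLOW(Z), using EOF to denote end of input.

{ (, ), -, id }

In Y -> Z id: add FIRST(id) = { id }.
In V -> Z D: add FIRST(D) = { (, ), -, id }.
In A -> id Z: Z is at the end, add FOLLOW(A) = { (, ), -, id }.
In X -> Y Z id: add FIRST(id) = { id }.
Union: FOLLOW(Z) = { (, ), -, id }.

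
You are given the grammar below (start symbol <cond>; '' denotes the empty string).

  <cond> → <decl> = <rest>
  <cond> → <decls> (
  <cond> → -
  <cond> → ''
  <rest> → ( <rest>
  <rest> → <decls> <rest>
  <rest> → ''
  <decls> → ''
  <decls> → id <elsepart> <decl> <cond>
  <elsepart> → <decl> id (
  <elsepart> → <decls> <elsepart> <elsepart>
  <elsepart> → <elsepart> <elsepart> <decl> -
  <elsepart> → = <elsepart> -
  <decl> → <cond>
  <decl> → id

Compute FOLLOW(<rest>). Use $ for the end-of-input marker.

In <cond> → <decl> = <rest>: <rest> is at the end, add FOLLOW(<cond>) = { $, (, -, =, id }.
In <rest> → ( <rest>: <rest> is at the end, add FOLLOW(<rest>) = { $, (, -, =, id }.
In <rest> → <decls> <rest>: <rest> is at the end, add FOLLOW(<rest>) = { $, (, -, =, id }.
Union: FOLLOW(<rest>) = { $, (, -, =, id }.

{ $, (, -, =, id }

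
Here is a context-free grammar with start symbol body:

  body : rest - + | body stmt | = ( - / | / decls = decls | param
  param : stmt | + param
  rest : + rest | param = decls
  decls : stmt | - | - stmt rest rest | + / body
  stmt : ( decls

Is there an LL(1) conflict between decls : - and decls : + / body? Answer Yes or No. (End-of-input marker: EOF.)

No

FIRST(-) = { - } and FIRST(+ / body) = { + }.
The FIRST sets are disjoint and neither alternative is nullable — no conflict.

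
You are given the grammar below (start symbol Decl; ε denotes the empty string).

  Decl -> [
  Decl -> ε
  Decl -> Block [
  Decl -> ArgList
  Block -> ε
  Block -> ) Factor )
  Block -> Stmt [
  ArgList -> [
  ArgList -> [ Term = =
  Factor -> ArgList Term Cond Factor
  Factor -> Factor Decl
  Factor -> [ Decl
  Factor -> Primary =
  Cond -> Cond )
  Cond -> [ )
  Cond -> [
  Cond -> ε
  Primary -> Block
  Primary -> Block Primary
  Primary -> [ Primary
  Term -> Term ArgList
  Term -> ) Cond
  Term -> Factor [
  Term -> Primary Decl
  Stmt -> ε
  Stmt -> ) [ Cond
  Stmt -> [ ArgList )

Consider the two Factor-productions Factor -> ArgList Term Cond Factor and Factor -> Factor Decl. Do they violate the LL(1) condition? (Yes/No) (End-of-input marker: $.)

Yes

FIRST(ArgList Term Cond Factor) = { [ } and FIRST(Factor Decl) = { ), =, [ }.
Both contain [, so the two alternatives are not disjoint — LL(1) conflict.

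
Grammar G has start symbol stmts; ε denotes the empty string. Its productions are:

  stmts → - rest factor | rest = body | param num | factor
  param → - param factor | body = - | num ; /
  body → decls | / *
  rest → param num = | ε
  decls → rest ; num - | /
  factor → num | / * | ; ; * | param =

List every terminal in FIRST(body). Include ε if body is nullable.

{ -, /, ;, num }

From body → decls: add FIRST(decls) = { -, /, ;, num }.
body → / * contributes {/}.
Union: FIRST(body) = { -, /, ;, num }.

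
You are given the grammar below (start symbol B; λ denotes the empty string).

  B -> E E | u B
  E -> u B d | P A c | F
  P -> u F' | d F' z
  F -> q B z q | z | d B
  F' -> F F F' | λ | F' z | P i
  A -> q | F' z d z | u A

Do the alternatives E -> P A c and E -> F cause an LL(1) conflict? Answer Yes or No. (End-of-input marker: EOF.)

FIRST(P A c) = { d, u } and FIRST(F) = { d, q, z }.
Both contain d, so the two alternatives are not disjoint — LL(1) conflict.

Yes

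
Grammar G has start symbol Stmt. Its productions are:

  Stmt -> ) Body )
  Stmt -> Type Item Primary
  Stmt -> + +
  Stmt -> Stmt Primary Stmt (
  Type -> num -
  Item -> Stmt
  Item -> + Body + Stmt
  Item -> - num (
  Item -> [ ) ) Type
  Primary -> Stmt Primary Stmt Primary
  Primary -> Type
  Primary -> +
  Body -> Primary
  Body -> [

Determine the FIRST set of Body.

From Body -> Primary: add FIRST(Primary) = { ), +, num }.
Body -> [ contributes {[}.
Union: FIRST(Body) = { ), +, [, num }.

{ ), +, [, num }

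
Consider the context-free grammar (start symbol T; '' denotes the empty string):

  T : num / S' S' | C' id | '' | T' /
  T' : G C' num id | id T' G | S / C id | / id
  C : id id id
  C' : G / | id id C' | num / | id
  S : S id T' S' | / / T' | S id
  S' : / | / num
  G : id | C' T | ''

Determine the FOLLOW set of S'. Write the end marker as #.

{ #, /, id, num }

In T : num / S' S': add FIRST(S') = { / }.
In T : num / S' S': S' is at the end, add FOLLOW(T) = { #, /, id, num }.
In S : S id T' S': S' is at the end, add FOLLOW(S) = { /, id }.
Union: FOLLOW(S') = { #, /, id, num }.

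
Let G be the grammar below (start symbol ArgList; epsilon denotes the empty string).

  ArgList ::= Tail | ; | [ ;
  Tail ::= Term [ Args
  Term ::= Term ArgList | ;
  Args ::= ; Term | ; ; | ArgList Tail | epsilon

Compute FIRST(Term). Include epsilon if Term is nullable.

{ ; }

From Term ::= Term ArgList: add FIRST(Term) = { ; }.
Term ::= ; contributes {;}.
Union: FIRST(Term) = { ; }.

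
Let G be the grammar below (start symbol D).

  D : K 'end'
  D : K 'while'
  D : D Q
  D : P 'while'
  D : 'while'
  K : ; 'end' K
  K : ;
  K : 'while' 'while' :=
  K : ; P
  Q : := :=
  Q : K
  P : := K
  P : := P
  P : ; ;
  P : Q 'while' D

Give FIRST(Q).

{ 'while', :=, ; }

Q : := := contributes {:=}.
From Q : K: add FIRST(K) = { 'while', ; }.
Union: FIRST(Q) = { 'while', :=, ; }.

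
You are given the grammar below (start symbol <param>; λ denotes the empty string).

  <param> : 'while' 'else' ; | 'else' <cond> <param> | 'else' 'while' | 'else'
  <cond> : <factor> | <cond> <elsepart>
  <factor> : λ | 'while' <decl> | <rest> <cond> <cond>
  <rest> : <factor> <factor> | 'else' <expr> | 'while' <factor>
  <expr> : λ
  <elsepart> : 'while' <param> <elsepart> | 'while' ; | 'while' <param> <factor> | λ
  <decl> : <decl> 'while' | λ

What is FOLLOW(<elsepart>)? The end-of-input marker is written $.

{ 'else', 'while' }

In <cond> : <cond> <elsepart>: <elsepart> is at the end, add FOLLOW(<cond>) = { 'else', 'while' }.
In <elsepart> : 'while' <param> <elsepart>: <elsepart> is at the end, add FOLLOW(<elsepart>) = { 'else', 'while' }.
Union: FOLLOW(<elsepart>) = { 'else', 'while' }.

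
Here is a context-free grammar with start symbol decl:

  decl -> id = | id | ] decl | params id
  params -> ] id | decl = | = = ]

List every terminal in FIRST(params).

{ =, ], id }

params -> ] id contributes {]}.
From params -> decl =: add FIRST(decl) = { =, ], id }.
params -> = = ] contributes {=}.
Union: FIRST(params) = { =, ], id }.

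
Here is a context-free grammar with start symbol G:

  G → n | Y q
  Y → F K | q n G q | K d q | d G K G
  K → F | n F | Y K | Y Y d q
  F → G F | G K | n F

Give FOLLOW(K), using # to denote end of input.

In Y → F K: K is at the end, add FOLLOW(Y) = { d, n, q }.
In Y → K d q: add FIRST(d q) = { d }.
In Y → d G K G: add FIRST(G) = { d, n, q }.
In K → Y K: K is at the end, add FOLLOW(K) = { d, n, q }.
In F → G K: K is at the end, add FOLLOW(F) = { d, n, q }.
Union: FOLLOW(K) = { d, n, q }.

{ d, n, q }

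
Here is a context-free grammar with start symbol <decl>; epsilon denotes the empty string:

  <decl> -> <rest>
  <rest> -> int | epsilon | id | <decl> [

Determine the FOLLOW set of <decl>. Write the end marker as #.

{ #, [ }

<decl> is the start symbol, so # ∈ FOLLOW(<decl>).
In <rest> -> <decl> [: add FIRST([) = { [ }.
Union: FOLLOW(<decl>) = { #, [ }.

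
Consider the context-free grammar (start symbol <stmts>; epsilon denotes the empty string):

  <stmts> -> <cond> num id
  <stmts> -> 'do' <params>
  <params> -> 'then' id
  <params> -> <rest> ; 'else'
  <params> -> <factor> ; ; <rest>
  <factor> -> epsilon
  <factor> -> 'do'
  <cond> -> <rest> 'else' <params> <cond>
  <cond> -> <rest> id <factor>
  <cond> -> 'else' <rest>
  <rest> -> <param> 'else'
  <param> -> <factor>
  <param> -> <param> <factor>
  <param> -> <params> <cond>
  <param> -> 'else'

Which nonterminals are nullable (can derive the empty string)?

{ <factor>, <param> }

Directly nullable (have an epsilon-production): <factor>.
<param> -> <factor> with every symbol nullable, so <param> is nullable.
No other nonterminal has a production whose RHS symbols are all nullable.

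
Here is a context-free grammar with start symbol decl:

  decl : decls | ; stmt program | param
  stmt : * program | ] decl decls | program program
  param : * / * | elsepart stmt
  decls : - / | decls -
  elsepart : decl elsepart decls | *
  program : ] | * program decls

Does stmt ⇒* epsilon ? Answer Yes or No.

No

No nonterminal in this grammar is nullable.
No production of stmt has an RHS whose symbols are all nullable, so stmt is not nullable.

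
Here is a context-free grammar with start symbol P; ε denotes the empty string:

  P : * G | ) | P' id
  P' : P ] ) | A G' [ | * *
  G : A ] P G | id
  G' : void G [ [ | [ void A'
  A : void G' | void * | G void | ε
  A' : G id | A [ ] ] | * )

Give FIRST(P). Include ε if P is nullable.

P : * G contributes {*}.
P : ) contributes {)}.
From P : P' id: add FIRST(P') = { ), *, [, ], id, void }.
Union: FIRST(P) = { ), *, [, ], id, void }.

{ ), *, [, ], id, void }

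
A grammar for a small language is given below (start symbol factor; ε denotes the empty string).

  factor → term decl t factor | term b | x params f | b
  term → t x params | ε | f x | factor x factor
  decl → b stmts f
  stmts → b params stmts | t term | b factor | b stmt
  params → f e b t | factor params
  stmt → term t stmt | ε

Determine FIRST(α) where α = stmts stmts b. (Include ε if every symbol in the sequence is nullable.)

Add FIRST(stmts) = { b, t }; stmts is not nullable, stop.

{ b, t }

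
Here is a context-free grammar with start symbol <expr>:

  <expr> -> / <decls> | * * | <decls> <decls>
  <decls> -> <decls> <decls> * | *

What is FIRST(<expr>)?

<expr> -> / <decls> contributes {/}.
<expr> -> * * contributes {*}.
From <expr> -> <decls> <decls>: add FIRST(<decls>) = { * }.
Union: FIRST(<expr>) = { *, / }.

{ *, / }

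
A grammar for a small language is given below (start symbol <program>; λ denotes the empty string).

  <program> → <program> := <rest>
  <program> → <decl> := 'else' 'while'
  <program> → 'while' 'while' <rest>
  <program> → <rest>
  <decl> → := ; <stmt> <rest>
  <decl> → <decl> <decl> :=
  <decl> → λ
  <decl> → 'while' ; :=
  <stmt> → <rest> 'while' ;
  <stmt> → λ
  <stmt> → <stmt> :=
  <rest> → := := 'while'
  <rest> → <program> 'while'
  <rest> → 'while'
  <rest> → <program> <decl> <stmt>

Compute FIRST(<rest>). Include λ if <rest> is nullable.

{ 'while', := }

<rest> → := := 'while' contributes {:=}.
From <rest> → <program> 'while': add FIRST(<program>) = { 'while', := }.
<rest> → 'while' contributes {'while'}.
From <rest> → <program> <decl> <stmt>: add FIRST(<program>) = { 'while', := }.
Union: FIRST(<rest>) = { 'while', := }.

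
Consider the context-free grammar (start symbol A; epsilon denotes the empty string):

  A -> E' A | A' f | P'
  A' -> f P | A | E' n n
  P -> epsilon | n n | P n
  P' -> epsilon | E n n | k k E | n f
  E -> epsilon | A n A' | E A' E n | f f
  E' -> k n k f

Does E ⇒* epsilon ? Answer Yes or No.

Yes

E has an epsilon-production, so E ⇒ epsilon.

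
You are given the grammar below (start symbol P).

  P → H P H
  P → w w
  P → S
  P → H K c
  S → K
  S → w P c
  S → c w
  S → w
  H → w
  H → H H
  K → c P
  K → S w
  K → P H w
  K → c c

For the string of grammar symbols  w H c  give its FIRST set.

w is a terminal; add {w} and stop.

{ w }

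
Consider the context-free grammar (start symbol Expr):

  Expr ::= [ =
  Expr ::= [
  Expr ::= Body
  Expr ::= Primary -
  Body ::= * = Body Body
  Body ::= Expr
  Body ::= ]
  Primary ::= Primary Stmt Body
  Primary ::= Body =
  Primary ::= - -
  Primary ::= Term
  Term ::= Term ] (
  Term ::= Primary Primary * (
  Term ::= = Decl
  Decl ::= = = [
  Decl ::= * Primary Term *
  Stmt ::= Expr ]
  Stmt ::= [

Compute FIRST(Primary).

From Primary ::= Primary Stmt Body: add FIRST(Primary) = { *, -, =, [, ] }.
From Primary ::= Body =: add FIRST(Body) = { *, -, =, [, ] }.
Primary ::= - - contributes {-}.
From Primary ::= Term: add FIRST(Term) = { *, -, =, [, ] }.
Union: FIRST(Primary) = { *, -, =, [, ] }.

{ *, -, =, [, ] }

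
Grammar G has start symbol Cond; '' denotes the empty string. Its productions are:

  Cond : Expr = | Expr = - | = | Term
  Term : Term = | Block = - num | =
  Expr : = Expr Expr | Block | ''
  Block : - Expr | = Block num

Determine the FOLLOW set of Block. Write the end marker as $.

In Term : Block = - num: add FIRST(= - num) = { = }.
In Expr : Block: Block is at the end, add FOLLOW(Expr) = { -, =, num }.
In Block : = Block num: add FIRST(num) = { num }.
Union: FOLLOW(Block) = { -, =, num }.

{ -, =, num }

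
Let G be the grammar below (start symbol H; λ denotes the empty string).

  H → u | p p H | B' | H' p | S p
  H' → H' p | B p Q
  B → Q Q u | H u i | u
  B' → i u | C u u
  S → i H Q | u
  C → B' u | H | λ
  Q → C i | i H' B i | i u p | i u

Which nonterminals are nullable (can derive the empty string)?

Directly nullable (have an λ-production): C.
No other nonterminal has a production whose RHS symbols are all nullable.

{ C }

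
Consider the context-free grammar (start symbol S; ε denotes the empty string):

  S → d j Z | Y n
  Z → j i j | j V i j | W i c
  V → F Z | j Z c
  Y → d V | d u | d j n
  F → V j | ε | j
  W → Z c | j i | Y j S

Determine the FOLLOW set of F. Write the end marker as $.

In V → F Z: add FIRST(Z) = { d, j }.
Union: FOLLOW(F) = { d, j }.

{ d, j }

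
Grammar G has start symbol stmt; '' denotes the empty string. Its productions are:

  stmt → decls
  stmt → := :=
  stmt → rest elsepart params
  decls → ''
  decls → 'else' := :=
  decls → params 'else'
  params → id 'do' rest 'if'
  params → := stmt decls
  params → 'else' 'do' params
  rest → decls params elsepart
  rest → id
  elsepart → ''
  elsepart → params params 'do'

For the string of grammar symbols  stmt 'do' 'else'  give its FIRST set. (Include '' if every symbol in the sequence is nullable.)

Add FIRST(stmt)\{''} = { 'else', :=, id }; stmt is nullable, continue.
'do' is a terminal; add {'do'} and stop.

{ 'do', 'else', :=, id }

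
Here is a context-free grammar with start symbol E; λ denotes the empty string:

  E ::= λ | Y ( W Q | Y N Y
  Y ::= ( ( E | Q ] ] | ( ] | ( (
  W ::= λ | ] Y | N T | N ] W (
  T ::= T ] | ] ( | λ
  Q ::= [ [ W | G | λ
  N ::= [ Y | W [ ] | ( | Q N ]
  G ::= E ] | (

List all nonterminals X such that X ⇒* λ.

Directly nullable (have an λ-production): E, W, T, Q.
No other nonterminal has a production whose RHS symbols are all nullable.

{ E, Q, T, W }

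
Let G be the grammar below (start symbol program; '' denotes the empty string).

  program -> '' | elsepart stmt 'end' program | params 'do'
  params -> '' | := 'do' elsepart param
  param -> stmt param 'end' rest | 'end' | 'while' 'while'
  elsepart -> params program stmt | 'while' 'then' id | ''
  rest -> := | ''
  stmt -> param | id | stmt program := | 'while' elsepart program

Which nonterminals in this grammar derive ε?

{ elsepart, params, program, rest }

Directly nullable (have an ''-production): program, params, elsepart, rest.
No other nonterminal has a production whose RHS symbols are all nullable.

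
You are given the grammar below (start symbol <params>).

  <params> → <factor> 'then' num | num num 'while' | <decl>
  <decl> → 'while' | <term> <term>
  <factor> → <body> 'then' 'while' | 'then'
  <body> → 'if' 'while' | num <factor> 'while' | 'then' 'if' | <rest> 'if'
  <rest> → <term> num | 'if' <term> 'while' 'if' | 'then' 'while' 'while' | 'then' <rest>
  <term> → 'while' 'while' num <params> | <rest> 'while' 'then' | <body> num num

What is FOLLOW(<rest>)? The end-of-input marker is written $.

{ 'if', 'while' }

In <body> → <rest> 'if': add FIRST('if') = { 'if' }.
In <rest> → 'then' <rest>: <rest> is at the end, add FOLLOW(<rest>) = { 'if', 'while' }.
In <term> → <rest> 'while' 'then': add FIRST('while' 'then') = { 'while' }.
Union: FOLLOW(<rest>) = { 'if', 'while' }.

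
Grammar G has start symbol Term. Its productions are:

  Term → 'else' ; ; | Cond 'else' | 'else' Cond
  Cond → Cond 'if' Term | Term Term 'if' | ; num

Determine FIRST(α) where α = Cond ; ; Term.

{ 'else', ; }

Add FIRST(Cond) = { 'else', ; }; Cond is not nullable, stop.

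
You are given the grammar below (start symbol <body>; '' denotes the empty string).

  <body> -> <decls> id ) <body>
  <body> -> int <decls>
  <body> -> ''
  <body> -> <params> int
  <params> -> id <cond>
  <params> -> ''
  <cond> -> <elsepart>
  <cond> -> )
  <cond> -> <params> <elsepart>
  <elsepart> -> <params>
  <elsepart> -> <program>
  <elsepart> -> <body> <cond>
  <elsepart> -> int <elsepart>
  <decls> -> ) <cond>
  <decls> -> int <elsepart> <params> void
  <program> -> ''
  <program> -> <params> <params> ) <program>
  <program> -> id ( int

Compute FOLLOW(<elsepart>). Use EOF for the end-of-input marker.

{ EOF, ), id, int, void }

In <cond> -> <elsepart>: <elsepart> is at the end, add FOLLOW(<cond>) = { EOF, ), id, int, void }.
In <cond> -> <params> <elsepart>: <elsepart> is at the end, add FOLLOW(<cond>) = { EOF, ), id, int, void }.
In <elsepart> -> int <elsepart>: <elsepart> is at the end, add FOLLOW(<elsepart>) = { EOF, ), id, int, void }.
In <decls> -> int <elsepart> <params> void: add FIRST(<params> void) = { id, void }.
Union: FOLLOW(<elsepart>) = { EOF, ), id, int, void }.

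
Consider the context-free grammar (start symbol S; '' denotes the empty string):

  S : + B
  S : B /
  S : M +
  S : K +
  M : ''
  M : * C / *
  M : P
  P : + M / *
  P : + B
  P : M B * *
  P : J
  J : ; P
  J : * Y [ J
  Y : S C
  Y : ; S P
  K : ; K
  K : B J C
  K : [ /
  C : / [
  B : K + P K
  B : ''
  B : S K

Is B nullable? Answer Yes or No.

Yes

B has an ''-production, so B ⇒ ''.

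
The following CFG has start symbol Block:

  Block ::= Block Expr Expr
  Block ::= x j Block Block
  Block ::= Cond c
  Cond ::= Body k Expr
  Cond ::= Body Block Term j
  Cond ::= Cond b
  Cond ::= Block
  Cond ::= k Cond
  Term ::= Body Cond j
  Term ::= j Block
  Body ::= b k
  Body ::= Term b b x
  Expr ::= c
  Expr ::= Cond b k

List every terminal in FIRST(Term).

{ b, j }

From Term ::= Body Cond j: add FIRST(Body) = { b, j }.
Term ::= j Block contributes {j}.
Union: FIRST(Term) = { b, j }.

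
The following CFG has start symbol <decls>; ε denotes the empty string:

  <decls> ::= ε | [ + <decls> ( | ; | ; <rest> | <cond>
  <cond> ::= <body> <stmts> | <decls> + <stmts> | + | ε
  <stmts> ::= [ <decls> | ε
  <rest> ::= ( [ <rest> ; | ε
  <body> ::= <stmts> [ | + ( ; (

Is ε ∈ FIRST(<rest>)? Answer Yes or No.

<rest> has an ε-production, so <rest> ⇒ ε.

Yes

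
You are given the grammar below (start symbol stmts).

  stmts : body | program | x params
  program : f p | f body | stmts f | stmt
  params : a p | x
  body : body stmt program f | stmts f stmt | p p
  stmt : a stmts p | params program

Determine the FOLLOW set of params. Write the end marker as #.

In stmts : x params: params is at the end, add FOLLOW(stmts) = { #, f, p }.
In stmt : params program: add FIRST(program) = { a, f, p, x }.
Union: FOLLOW(params) = { #, a, f, p, x }.

{ #, a, f, p, x }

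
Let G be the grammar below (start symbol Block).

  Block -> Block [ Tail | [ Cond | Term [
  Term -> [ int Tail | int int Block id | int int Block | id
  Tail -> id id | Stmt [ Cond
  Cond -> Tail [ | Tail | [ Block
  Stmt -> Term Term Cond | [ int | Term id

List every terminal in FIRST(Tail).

{ [, id, int }

Tail -> id id contributes {id}.
From Tail -> Stmt [ Cond: add FIRST(Stmt) = { [, id, int }.
Union: FIRST(Tail) = { [, id, int }.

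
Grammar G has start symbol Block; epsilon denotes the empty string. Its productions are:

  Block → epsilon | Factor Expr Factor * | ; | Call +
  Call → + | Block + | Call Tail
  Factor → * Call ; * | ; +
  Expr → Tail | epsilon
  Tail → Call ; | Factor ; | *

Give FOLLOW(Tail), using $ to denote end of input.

{ *, +, ; }

In Call → Call Tail: Tail is at the end, add FOLLOW(Call) = { *, +, ; }.
In Expr → Tail: Tail is at the end, add FOLLOW(Expr) = { *, ; }.
Union: FOLLOW(Tail) = { *, +, ; }.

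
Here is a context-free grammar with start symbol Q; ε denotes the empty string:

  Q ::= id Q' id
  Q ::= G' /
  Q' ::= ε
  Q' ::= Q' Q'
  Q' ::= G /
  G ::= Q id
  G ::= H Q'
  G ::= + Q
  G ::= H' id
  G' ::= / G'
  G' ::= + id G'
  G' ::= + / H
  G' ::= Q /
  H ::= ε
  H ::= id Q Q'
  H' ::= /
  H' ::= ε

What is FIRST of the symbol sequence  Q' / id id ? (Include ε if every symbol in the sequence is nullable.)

{ +, /, id }

Add FIRST(Q')\{ε} = { +, /, id }; Q' is nullable, continue.
/ is a terminal; add {/} and stop.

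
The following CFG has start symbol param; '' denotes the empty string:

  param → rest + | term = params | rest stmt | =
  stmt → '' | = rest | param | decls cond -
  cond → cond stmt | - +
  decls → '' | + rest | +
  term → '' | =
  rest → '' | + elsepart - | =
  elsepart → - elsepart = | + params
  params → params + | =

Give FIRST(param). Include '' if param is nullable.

{ +, -, =, '' }

From param → rest +: rest nullable, take FIRST(rest) ∪ {+} = { +, = }.
From param → term = params: term nullable, take FIRST(term) ∪ {=} = { = }.
From param → rest stmt: rest, stmt nullable, take FIRST(rest) ∪ FIRST(stmt) = { +, -, = }; also '' since the whole RHS is nullable.
param → = contributes {=}.
Union: FIRST(param) = { +, -, =, '' }.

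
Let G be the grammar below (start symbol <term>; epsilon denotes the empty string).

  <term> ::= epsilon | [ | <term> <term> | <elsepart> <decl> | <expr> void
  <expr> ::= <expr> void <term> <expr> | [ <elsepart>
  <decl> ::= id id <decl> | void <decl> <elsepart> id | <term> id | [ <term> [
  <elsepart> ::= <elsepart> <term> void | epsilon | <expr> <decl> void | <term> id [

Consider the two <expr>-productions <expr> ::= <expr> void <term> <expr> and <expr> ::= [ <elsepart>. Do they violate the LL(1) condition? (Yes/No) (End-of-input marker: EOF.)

FIRST(<expr> void <term> <expr>) = { [ } and FIRST([ <elsepart>) = { [ }.
Both contain [, so the two alternatives are not disjoint — LL(1) conflict.

Yes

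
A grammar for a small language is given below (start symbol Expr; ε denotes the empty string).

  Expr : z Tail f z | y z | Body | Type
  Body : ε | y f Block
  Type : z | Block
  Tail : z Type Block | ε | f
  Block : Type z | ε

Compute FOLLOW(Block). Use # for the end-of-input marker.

{ #, f, z }

In Body : y f Block: Block is at the end, add FOLLOW(Body) = { # }.
In Type : Block: Block is at the end, add FOLLOW(Type) = { #, f, z }.
In Tail : z Type Block: Block is at the end, add FOLLOW(Tail) = { f }.
Union: FOLLOW(Block) = { #, f, z }.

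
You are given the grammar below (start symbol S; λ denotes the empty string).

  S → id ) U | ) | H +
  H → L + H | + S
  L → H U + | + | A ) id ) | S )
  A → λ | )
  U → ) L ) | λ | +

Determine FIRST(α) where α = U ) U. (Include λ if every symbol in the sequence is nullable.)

Add FIRST(U)\{λ} = { ), + }; U is nullable, continue.
) is a terminal; add {)} and stop.

{ ), + }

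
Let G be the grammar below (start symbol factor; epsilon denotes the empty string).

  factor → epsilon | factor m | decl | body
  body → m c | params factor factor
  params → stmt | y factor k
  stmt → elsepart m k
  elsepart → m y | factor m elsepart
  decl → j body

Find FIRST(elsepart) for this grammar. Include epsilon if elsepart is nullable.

elsepart → m y contributes {m}.
From elsepart → factor m elsepart: factor nullable, take FIRST(factor) ∪ {m} = { j, m, y }.
Union: FIRST(elsepart) = { j, m, y }.

{ j, m, y }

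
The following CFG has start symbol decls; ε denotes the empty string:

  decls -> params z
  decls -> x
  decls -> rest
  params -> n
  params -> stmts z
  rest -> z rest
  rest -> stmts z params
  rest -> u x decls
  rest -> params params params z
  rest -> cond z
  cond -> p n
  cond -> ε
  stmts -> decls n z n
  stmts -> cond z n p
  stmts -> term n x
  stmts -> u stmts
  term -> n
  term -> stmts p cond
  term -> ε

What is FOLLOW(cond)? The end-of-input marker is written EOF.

In rest -> cond z: add FIRST(z) = { z }.
In stmts -> cond z n p: add FIRST(z n p) = { z }.
In term -> stmts p cond: cond is at the end, add FOLLOW(term) = { n }.
Union: FOLLOW(cond) = { n, z }.

{ n, z }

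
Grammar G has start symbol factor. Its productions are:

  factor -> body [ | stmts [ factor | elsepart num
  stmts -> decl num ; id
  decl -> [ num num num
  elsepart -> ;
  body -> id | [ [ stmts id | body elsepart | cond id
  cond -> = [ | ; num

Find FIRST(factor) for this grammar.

{ ;, =, [, id }

From factor -> body [: add FIRST(body) = { ;, =, [, id }.
From factor -> stmts [ factor: add FIRST(stmts) = { [ }.
From factor -> elsepart num: add FIRST(elsepart) = { ; }.
Union: FIRST(factor) = { ;, =, [, id }.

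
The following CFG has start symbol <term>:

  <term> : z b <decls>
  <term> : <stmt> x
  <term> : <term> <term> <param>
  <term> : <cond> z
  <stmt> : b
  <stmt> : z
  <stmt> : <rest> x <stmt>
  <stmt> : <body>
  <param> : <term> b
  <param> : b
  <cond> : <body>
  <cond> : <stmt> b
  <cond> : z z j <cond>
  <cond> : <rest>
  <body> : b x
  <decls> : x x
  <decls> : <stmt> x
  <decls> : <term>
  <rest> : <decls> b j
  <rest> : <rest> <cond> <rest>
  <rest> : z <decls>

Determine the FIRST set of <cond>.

From <cond> : <body>: add FIRST(<body>) = { b }.
From <cond> : <stmt> b: add FIRST(<stmt>) = { b, x, z }.
<cond> : z z j <cond> contributes {z}.
From <cond> : <rest>: add FIRST(<rest>) = { b, x, z }.
Union: FIRST(<cond>) = { b, x, z }.

{ b, x, z }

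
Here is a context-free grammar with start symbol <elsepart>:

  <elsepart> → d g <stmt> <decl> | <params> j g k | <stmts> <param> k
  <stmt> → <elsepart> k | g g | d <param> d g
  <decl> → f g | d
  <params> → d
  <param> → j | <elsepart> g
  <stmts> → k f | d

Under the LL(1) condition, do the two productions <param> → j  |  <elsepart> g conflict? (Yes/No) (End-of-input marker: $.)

No

FIRST(j) = { j } and FIRST(<elsepart> g) = { d, k }.
The FIRST sets are disjoint and neither alternative is nullable — no conflict.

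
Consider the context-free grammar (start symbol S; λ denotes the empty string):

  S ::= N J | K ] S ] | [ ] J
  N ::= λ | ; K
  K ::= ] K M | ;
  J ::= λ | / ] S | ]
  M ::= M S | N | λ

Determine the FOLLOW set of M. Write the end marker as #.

{ #, /, ;, [, ] }

In K ::= ] K M: M is at the end, add FOLLOW(K) = { #, /, ;, [, ] }.
In M ::= M S: add FIRST(S)\{λ} = { /, ;, [, ] }.
  Since S is nullable, also add FOLLOW(M) = { #, /, ;, [, ] }.
Union: FOLLOW(M) = { #, /, ;, [, ] }.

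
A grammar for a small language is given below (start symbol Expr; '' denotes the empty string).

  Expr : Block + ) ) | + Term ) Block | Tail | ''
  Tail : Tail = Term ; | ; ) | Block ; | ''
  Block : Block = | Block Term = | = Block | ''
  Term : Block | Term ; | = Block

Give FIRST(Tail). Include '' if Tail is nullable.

From Tail : Tail = Term ;: Tail nullable, take FIRST(Tail) ∪ {=} = { ;, = }.
Tail : ; ) contributes {;}.
From Tail : Block ;: Block nullable, take FIRST(Block) ∪ {;} = { ;, = }.
Tail : '' contributes ''.
Union: FIRST(Tail) = { ;, =, '' }.

{ ;, =, '' }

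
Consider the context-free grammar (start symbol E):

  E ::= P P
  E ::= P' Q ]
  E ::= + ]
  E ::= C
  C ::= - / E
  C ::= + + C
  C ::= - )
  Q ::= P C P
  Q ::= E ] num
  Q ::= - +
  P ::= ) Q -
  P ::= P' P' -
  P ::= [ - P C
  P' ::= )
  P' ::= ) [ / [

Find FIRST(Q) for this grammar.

{ ), +, -, [ }

From Q ::= P C P: add FIRST(P) = { ), [ }.
From Q ::= E ] num: add FIRST(E) = { ), +, -, [ }.
Q ::= - + contributes {-}.
Union: FIRST(Q) = { ), +, -, [ }.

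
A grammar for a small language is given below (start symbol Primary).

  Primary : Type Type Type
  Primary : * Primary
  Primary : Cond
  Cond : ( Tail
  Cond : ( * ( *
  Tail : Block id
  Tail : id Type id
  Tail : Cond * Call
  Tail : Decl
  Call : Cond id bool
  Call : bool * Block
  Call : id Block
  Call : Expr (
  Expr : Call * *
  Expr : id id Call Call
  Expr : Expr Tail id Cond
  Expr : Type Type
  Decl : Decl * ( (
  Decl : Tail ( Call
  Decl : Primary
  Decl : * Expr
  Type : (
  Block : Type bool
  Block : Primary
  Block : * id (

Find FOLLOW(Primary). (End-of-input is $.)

{ $, (, *, bool, id }

Primary is the start symbol, so $ ∈ FOLLOW(Primary).
In Primary : * Primary: Primary is at the end, add FOLLOW(Primary) = { $, (, *, bool, id }.
In Decl : Primary: Primary is at the end, add FOLLOW(Decl) = { $, (, *, bool, id }.
In Block : Primary: Primary is at the end, add FOLLOW(Block) = { $, (, *, bool, id }.
Union: FOLLOW(Primary) = { $, (, *, bool, id }.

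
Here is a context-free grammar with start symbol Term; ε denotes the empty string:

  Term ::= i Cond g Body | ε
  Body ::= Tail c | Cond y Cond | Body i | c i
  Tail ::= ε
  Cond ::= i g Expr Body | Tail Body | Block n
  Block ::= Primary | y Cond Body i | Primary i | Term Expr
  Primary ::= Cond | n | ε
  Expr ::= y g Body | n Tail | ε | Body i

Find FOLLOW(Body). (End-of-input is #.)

{ #, c, g, i, n, y }

In Term ::= i Cond g Body: Body is at the end, add FOLLOW(Term) = { #, c, i, n, y }.
In Body ::= Body i: add FIRST(i) = { i }.
In Cond ::= i g Expr Body: Body is at the end, add FOLLOW(Cond) = { #, c, g, i, n, y }.
In Cond ::= Tail Body: Body is at the end, add FOLLOW(Cond) = { #, c, g, i, n, y }.
In Block ::= y Cond Body i: add FIRST(i) = { i }.
In Expr ::= y g Body: Body is at the end, add FOLLOW(Expr) = { c, i, n, y }.
In Expr ::= Body i: add FIRST(i) = { i }.
Union: FOLLOW(Body) = { #, c, g, i, n, y }.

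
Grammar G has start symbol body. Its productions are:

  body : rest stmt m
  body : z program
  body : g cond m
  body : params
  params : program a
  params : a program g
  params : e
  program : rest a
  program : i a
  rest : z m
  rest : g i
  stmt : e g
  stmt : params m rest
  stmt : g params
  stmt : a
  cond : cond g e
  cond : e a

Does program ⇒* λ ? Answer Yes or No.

No

No nonterminal in this grammar is nullable.
No production of program has an RHS whose symbols are all nullable, so program is not nullable.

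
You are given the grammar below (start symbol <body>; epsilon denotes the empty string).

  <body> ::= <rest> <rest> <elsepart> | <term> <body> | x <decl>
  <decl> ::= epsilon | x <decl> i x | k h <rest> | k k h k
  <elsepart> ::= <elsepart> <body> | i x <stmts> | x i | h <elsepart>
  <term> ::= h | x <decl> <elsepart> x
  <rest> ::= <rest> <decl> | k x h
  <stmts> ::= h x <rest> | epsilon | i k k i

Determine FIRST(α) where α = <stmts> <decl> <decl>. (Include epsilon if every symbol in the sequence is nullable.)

{ h, i, k, x, epsilon }

Add FIRST(<stmts>)\{epsilon} = { h, i }; <stmts> is nullable, continue.
Add FIRST(<decl>)\{epsilon} = { k, x }; <decl> is nullable, continue.
Add FIRST(<decl>)\{epsilon} = { k, x }; <decl> is nullable, continue.
Every symbol is nullable, so include epsilon.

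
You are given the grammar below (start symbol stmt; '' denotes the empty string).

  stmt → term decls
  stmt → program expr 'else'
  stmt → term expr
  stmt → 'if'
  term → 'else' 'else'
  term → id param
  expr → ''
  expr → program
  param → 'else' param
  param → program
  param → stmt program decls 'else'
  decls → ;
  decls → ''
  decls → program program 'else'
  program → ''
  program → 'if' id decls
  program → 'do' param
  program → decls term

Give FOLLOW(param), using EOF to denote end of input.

{ EOF, 'do', 'else', 'if', ;, id }

In term → id param: param is at the end, add FOLLOW(term) = { EOF, 'do', 'else', 'if', ;, id }.
In param → 'else' param: param is at the end, add FOLLOW(param) = { EOF, 'do', 'else', 'if', ;, id }.
In program → 'do' param: param is at the end, add FOLLOW(program) = { EOF, 'do', 'else', 'if', ;, id }.
Union: FOLLOW(param) = { EOF, 'do', 'else', 'if', ;, id }.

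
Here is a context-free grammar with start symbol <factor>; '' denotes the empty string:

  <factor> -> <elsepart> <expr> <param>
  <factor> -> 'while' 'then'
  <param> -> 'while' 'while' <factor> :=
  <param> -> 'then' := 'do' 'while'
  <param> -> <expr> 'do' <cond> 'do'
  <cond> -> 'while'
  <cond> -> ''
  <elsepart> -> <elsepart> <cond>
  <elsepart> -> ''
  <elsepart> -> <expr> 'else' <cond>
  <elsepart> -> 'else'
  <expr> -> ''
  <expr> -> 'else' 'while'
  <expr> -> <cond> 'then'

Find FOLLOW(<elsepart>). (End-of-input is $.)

{ 'do', 'else', 'then', 'while' }

In <factor> -> <elsepart> <expr> <param>: add FIRST(<expr> <param>) = { 'do', 'else', 'then', 'while' }.
In <elsepart> -> <elsepart> <cond>: add FIRST(<cond>)\{''} = { 'while' }.
  Since <cond> is nullable, also add FOLLOW(<elsepart>) = { 'do', 'else', 'then', 'while' }.
Union: FOLLOW(<elsepart>) = { 'do', 'else', 'then', 'while' }.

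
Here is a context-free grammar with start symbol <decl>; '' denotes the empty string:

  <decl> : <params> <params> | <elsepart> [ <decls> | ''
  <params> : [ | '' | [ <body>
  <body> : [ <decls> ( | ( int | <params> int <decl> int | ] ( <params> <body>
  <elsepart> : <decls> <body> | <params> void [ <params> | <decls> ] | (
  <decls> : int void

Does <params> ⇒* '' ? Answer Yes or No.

<params> has an ''-production, so <params> ⇒ ''.

Yes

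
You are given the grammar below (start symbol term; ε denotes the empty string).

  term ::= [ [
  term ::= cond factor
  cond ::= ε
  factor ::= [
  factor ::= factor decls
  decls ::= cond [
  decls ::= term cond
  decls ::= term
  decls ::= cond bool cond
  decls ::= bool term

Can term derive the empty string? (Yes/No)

Nullable nonterminals: cond.
No production of term has an RHS whose symbols are all nullable, so term is not nullable.

No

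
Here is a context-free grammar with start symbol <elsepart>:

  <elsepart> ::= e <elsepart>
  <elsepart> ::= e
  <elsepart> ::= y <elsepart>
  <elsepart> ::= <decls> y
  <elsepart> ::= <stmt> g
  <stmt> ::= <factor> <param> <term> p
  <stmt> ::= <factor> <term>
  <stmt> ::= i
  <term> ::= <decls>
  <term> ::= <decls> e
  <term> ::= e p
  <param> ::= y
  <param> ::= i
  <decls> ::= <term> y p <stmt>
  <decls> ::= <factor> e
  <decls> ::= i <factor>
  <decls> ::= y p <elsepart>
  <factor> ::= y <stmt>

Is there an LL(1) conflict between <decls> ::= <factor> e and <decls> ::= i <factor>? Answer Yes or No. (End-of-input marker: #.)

FIRST(<factor> e) = { y } and FIRST(i <factor>) = { i }.
The FIRST sets are disjoint and neither alternative is nullable — no conflict.

No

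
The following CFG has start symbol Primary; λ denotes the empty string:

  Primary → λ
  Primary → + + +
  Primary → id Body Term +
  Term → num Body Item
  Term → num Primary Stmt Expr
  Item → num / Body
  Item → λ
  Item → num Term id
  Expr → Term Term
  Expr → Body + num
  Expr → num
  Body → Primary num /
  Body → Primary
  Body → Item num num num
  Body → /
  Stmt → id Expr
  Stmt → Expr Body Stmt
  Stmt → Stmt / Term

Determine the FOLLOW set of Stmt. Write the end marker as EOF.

{ +, /, id, num }

In Term → num Primary Stmt Expr: add FIRST(Expr) = { +, /, id, num }.
In Stmt → Expr Body Stmt: Stmt is at the end, add FOLLOW(Stmt) = { +, /, id, num }.
In Stmt → Stmt / Term: add FIRST(/ Term) = { / }.
Union: FOLLOW(Stmt) = { +, /, id, num }.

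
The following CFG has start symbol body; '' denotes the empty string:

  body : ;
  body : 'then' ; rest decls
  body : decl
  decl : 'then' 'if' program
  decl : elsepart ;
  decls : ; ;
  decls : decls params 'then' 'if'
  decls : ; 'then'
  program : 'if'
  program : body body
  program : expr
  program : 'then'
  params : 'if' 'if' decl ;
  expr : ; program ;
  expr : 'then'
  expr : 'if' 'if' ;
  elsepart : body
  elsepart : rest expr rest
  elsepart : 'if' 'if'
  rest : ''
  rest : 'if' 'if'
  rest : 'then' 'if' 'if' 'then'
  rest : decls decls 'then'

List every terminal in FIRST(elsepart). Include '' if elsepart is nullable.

{ 'if', 'then', ; }

From elsepart : body: add FIRST(body) = { 'if', 'then', ; }.
From elsepart : rest expr rest: rest nullable, take FIRST(rest) ∪ FIRST(expr) = { 'if', 'then', ; }.
elsepart : 'if' 'if' contributes {'if'}.
Union: FIRST(elsepart) = { 'if', 'then', ; }.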